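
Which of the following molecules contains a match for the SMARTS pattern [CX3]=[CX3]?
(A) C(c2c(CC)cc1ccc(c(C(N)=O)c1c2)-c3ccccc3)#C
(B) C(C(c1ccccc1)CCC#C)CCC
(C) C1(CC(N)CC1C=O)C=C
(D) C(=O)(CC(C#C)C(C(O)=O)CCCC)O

C

[CX3]=[CX3] describes a non-aromatic C=C double bond between two sp2 carbons (an alkene).
(A) has an ethynyl group (-C#CH) but the C-C bond is a triple bond, not a double bond.
(B) has an ethynyl group (-C#CH) but the C-C bond is a triple bond, not a double bond.
(C) contains a vinyl group (-CH=CH2), which satisfies every atom and bond constraint.
(D) has an ethynyl group (-C#CH) but the C-C bond is a triple bond, not a double bond.
So the answer is (C).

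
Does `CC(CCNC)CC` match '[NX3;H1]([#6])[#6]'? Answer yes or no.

The pattern [NX3;H1]([#6])[#6] describes a trivalent nitrogen with one H, bonded to two carbons — a secondary amine.
The molecule carries an N-methylamino group (-NHCH3), whose atoms satisfy every constraint of the query, so the pattern matches.

Yes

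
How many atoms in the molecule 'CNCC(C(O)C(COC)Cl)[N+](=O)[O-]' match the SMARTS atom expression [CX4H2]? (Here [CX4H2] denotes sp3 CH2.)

2

The query [CX4H2] means: sp3 carbon (X4) with exactly two hydrogens.
Check the 14 heavy atoms by environment: 2× C (H2, X4) → match; 3× C (H1, X4) → no; 1× Cl (H0, X1) → no; 1× O (H1, X2) → no; 1× N (charge +1, H0, X3) → no; 1× O (charge -1, H0, X1) → no; 1× O (H0, X1) → no; 1× O (H0, X2) → no; 2× C (H3, X4) → no; 1× N (H1, X3) → no.
That gives 2 matching atoms.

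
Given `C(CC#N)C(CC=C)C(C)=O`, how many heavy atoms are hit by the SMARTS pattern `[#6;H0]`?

The query [#6;H0] means: any carbon with no attached hydrogen.
Check the 11 heavy atoms by environment: 4× C (H2) → no; 2× C (H1) → no; 2× C (H0) → match; 1× O (H0) → no; 1× C (H3) → no; 1× N (H0) → no.
That gives 2 matching atoms.

2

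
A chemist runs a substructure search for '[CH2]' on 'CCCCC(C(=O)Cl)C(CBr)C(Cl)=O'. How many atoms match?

The query [CH2] means: aliphatic carbon with exactly two hydrogens.
Check the 14 heavy atoms by environment: 4× C (H2) → match; 2× C (H1) → no; 2× C (H0) → no; 2× O (H0) → no; 2× Cl (H0) → no; 1× C (H3) → no; 1× Br (H0) → no.
That gives 4 matching atoms.

4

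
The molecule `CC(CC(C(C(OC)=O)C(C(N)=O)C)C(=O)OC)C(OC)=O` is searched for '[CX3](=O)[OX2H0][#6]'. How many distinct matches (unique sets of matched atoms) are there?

3

[CX3](=O)[OX2H0][#6] is the SMARTS for an ester: a carbonyl carbon bonded to an oxygen that is itself bonded to carbon (no H on that O).
The molecule carries 3 separate instances of a methyl-ester group (-C(=O)OCH3) meeting every constraint; each maps to a distinct set of atoms, giving 3 matches.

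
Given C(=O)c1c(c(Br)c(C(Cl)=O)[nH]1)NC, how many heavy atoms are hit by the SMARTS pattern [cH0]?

4

The query [cH0] means: aromatic carbon with no attached hydrogen (substituted or ring-fusion).
Check the 13 heavy atoms by environment: 1× n (aromatic, H1) → no; 4× c (aromatic, H0) → match; 1× N (H1) → no; 1× C (H3) → no; 1× Br (H0) → no; 1× C (H1) → no; 2× O (H0) → no; 1× C (H0) → no; 1× Cl (H0) → no.
That gives 4 matching atoms.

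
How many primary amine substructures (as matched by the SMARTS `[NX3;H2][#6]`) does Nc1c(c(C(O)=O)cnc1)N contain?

2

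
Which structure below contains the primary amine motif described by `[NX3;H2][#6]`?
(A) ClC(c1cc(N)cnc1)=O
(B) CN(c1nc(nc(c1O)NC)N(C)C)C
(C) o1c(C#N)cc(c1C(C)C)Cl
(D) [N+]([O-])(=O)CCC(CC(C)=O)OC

[NX3;H2][#6] describes a trivalent nitrogen with two H attached to carbon (a primary amine).
(A) contains a primary amino group (-NH2), which satisfies every atom and bond constraint.
(B) has a dimethylamino group (-N(CH3)2) but the nitrogen has H0, not H2.
(C) has a nitrile (-C#N) but the nitrogen is NX1 (triple-bonded), not NX3 with two H.
(D) has a nitro group (-[N+](=O)[O-]) but the nitrogen is [N+] with no H, not NX3H2.
So the answer is (A).

A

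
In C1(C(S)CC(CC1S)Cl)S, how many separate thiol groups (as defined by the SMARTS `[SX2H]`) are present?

3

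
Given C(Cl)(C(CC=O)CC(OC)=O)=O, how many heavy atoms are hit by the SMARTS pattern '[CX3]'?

The query [CX3] means: C with X3: aliphatic carbon with exactly 3 total connections.
Check the 12 heavy atoms by environment: 4× C (X4) → no; 3× C (X3) → match; 3× O (X1) → no; 1× O (X2) → no; 1× Cl (X1) → no.
That gives 3 matching atoms.

3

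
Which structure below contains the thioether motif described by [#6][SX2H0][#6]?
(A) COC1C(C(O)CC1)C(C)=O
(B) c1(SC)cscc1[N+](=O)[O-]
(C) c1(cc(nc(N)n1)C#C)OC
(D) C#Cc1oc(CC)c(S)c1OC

[#6][SX2H0][#6] describes an aliphatic sulfur bridging two carbons with no H on the sulfur (a thioether).
(A) has a methoxy ether (-OCH3) but the bridging atom is O, not S.
(B) contains a methylthio ether (-SCH3), which satisfies every atom and bond constraint.
(C) has a methoxy ether (-OCH3) but the bridging atom is O, not S.
(D) has a thiol (-SH) but the sulfur has H1, not H0 bridging two carbons.
So the answer is (B).

B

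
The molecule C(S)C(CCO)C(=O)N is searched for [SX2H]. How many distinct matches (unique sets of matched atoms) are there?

1

[SX2H] is the SMARTS for a thiol: an aliphatic sulfur with two connections, one being H.
Exactly one fragment in the molecule meets all constraints, giving 1 match.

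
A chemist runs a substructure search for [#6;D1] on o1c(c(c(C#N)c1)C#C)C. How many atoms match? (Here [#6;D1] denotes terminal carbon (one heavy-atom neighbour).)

The query [#6;D1] means: carbon bonded to exactly one heavy atom.
Check the 10 heavy atoms by environment: 1× o (aromatic, D2) → no; 3× c (aromatic, D3) → no; 1× c (aromatic, D2) → no; 2× C (D2) → no; 1× N (D1) → no; 2× C (D1) → match.
That gives 2 matching atoms.

2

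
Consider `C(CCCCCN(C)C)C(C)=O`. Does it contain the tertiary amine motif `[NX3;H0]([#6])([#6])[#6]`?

The pattern [NX3;H0]([#6])([#6])[#6] describes a trivalent nitrogen with no H, bonded to three carbons — a tertiary amine.
The molecule carries a dimethylamino group (-N(CH3)2), whose atoms satisfy every constraint of the query, so the pattern matches.

Yes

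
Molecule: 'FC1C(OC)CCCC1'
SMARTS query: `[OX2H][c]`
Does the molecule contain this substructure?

The pattern [OX2H][c] describes a hydroxyl oxygen attached to an aromatic carbon — a phenol.
The closest candidate here is a methoxy ether (-OCH3), but the oxygen has H0, not H1. No other fragment satisfies the full query, so there is no match.

No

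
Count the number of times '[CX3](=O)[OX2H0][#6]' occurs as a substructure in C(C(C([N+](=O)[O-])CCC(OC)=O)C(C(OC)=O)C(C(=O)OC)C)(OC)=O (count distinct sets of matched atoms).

4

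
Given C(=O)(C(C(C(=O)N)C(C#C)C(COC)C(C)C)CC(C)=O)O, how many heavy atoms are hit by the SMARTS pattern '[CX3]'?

The query [CX3] means: C with X3: aliphatic carbon with exactly 3 total connections.
Check the 22 heavy atoms by environment: 11× C (X4) → no; 3× C (X3) → match; 3× O (X1) → no; 1× N (X3) → no; 2× O (X2) → no; 2× C (X2) → no.
That gives 3 matching atoms.

3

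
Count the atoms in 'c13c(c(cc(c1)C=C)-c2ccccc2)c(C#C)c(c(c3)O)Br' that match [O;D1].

The query [O;D1] means: aliphatic oxygen bonded to exactly one heavy atom.
Check the 22 heavy atoms by environment: 8× c (aromatic, D3) → no; 8× c (aromatic, D2) → no; 1× O (D1) → match; 1× Br (D1) → no; 2× C (D2) → no; 2× C (D1) → no.
That gives 1 matching atom.

1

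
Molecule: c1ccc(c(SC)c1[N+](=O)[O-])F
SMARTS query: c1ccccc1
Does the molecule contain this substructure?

Yes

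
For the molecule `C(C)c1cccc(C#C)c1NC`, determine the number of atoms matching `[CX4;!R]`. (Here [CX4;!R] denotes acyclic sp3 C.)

3

Check the 12 heavy atoms by environment: 6× c (aromatic, X3, in 6-ring) → no; 3× C (X4, acyclic) → match; 2× C (X2, acyclic) → no; 1× N (X3, acyclic) → no.
That gives 3 matching atoms.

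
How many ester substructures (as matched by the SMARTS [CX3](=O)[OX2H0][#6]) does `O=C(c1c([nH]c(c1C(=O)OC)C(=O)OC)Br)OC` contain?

3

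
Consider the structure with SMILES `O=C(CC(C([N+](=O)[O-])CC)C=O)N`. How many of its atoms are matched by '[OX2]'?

0

The query [OX2] means: aliphatic oxygen with two total connections — ether, hydroxyl, or ester single-bond O.
Check the 13 heavy atoms by environment: 5× C (X4) → no; 1× N (charge +1, X3) → no; 1× O (charge -1, X1) → no; 3× O (X1) → no; 2× C (X3) → no; 1× N (X3) → no.
No environment satisfies the query, so 0 matching atoms.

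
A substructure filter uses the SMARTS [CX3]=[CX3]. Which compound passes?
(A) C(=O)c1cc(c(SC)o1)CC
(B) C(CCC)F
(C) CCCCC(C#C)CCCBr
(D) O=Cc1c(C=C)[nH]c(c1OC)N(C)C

D

[CX3]=[CX3] describes a non-aromatic C=C double bond between two sp2 carbons (an alkene).
(A) has an ethyl group (-CH2CH3) but its C-C bond is a single bond between CX4 carbons, not CX3=CX3.
(B) has an ethyl group (-CH2CH3) but its C-C bond is a single bond between CX4 carbons, not CX3=CX3.
(C) has an ethyl group (-CH2CH3) but its C-C bond is a single bond between CX4 carbons, not CX3=CX3.
(D) contains a vinyl group (-CH=CH2), which satisfies every atom and bond constraint.
So the answer is (D).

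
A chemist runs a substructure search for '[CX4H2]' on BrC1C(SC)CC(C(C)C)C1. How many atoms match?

2

The query [CX4H2] means: sp3 carbon (X4) with exactly two hydrogens.
Check the 11 heavy atoms by environment: 2× C (H2, X4) → match; 4× C (H1, X4) → no; 1× Br (H0, X1) → no; 3× C (H3, X4) → no; 1× S (H0, X2) → no.
That gives 2 matching atoms.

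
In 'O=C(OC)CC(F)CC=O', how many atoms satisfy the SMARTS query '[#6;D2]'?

3

The query [#6;D2] means: any carbon bonded to exactly two heavy atoms.
Check the 10 heavy atoms by environment: 3× C (D2) → match; 2× C (D3) → no; 2× O (D1) → no; 1× O (D2) → no; 1× C (D1) → no; 1× F (D1) → no.
That gives 3 matching atoms.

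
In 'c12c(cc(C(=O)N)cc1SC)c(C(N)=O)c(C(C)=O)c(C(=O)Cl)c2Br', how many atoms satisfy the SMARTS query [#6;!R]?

Check the 25 heavy atoms by environment: 10× c (aromatic, in 6-ring) → no; 1× S (acyclic) → no; 6× C (acyclic) → match; 4× O (acyclic) → no; 2× N (acyclic) → no; 1× Cl (acyclic) → no; 1× Br (acyclic) → no.
That gives 6 matching atoms.

6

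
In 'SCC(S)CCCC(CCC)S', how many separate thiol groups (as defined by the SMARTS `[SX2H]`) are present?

3

[SX2H] is the SMARTS for a thiol: an aliphatic sulfur with two connections, one being H.
The molecule carries 3 separate instances of a thiol (-SH) meeting every constraint; each maps to a distinct set of atoms, giving 3 matches.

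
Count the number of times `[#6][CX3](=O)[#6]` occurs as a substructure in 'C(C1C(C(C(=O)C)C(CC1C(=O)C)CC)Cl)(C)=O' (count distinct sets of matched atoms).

3

[#6][CX3](=O)[#6] is the SMARTS for a ketone: a carbonyl carbon (no H) flanked by two carbons.
The molecule carries 3 separate instances of an acetyl/ketone group (-C(=O)CH3) meeting every constraint; each maps to a distinct set of atoms, giving 3 matches.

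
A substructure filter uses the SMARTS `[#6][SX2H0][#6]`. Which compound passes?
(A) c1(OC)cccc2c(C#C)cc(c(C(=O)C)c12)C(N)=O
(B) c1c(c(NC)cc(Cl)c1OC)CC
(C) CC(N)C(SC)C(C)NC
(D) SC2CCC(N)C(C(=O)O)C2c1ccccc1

C

[#6][SX2H0][#6] describes an aliphatic sulfur bridging two carbons with no H on the sulfur (a thioether).
(A) has a methoxy ether (-OCH3) but the bridging atom is O, not S.
(B) has a methoxy ether (-OCH3) but the bridging atom is O, not S.
(C) contains a methylthio ether (-SCH3), which satisfies every atom and bond constraint.
(D) has a thiol (-SH) but the sulfur has H1, not H0 bridging two carbons.
So the answer is (C).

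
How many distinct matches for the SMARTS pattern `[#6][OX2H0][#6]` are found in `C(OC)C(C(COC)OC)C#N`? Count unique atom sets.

[#6][OX2H0][#6] is the SMARTS for an ether: an aliphatic oxygen bridging two carbons with no H on the oxygen.
The molecule carries 3 separate instances of a methoxy ether (-OCH3) meeting every constraint; each maps to a distinct set of atoms, giving 3 matches.

3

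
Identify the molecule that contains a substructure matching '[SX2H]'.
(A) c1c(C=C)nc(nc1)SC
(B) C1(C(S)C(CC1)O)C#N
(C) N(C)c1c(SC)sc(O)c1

B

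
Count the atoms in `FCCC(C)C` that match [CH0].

0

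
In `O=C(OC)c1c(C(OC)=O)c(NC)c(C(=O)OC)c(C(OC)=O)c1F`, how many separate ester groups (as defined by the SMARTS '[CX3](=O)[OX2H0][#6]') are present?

4

[CX3](=O)[OX2H0][#6] is the SMARTS for an ester: a carbonyl carbon bonded to an oxygen that is itself bonded to carbon (no H on that O).
The molecule carries 4 separate instances of a methyl-ester group (-C(=O)OCH3) meeting every constraint; each maps to a distinct set of atoms, giving 4 matches.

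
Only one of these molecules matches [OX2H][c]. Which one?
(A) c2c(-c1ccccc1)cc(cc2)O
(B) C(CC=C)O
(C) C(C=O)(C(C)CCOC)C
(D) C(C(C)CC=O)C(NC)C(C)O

[OX2H][c] describes a hydroxyl oxygen attached to an aromatic carbon (a phenol).
(A) contains a hydroxyl group (-OH), which satisfies every atom and bond constraint.
(B) has a hydroxyl group (-OH) but the -OH is on an aliphatic carbon, not an aromatic c.
(C) has a methoxy ether (-OCH3) but the oxygen has H0, not H1.
(D) has a hydroxyl group (-OH) but the -OH is on an aliphatic carbon, not an aromatic c.
So the answer is (A).

A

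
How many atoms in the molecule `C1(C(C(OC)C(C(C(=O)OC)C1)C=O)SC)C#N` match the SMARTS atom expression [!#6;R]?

The query [!#6;R] means: non-carbon atom that is part of a ring.
Check the 18 heavy atoms by environment: 6× C (in 6-ring) → no; 6× C (acyclic) → no; 4× O (acyclic) → no; 1× N (acyclic) → no; 1× S (acyclic) → no.
No environment satisfies the query, so 0 matching atoms.

0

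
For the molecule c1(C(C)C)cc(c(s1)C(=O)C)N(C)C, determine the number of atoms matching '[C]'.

7

The query [C] means: uppercase C matches aliphatic (non-aromatic) carbon only.
Check the 14 heavy atoms by environment: 1× s (aromatic) → no; 4× c (aromatic) → no; 7× C → match; 1× N → no; 1× O → no.
That gives 7 matching atoms.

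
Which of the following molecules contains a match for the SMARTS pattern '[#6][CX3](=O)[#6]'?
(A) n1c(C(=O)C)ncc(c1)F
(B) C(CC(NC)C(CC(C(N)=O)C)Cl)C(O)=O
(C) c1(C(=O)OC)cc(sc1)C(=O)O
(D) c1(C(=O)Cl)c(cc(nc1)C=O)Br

A

[#6][CX3](=O)[#6] describes a carbonyl carbon (no H) flanked by two carbons (a ketone).
(A) contains an acetyl/ketone group (-C(=O)CH3), which satisfies every atom and bond constraint.
(B) has a primary amide (-C(=O)NH2) but one neighbour of the carbonyl carbon is N, not C.
(C) has a methyl-ester group (-C(=O)OCH3) but one neighbour of the carbonyl carbon is O, not C.
(D) has an aldehyde (-CHO) but the carbonyl carbon has H1, so it is not flanked by two carbons.
So the answer is (A).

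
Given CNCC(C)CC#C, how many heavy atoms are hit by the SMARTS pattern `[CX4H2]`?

2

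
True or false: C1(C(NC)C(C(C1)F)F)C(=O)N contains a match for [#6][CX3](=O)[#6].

The pattern [#6][CX3](=O)[#6] describes a carbonyl carbon (no H) flanked by two carbons — a ketone.
The closest candidate here is a primary amide (-C(=O)NH2), but one neighbour of the carbonyl carbon is N, not C. No other fragment satisfies the full query, so there is no match.

False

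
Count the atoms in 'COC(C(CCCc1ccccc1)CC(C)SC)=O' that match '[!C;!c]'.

3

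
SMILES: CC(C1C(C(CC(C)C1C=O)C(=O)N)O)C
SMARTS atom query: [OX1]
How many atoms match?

The query [OX1] means: aliphatic oxygen with one total connection — typically a carbonyl =O or an oxide.
Check the 16 heavy atoms by environment: 10× C (X4) → no; 2× C (X3) → no; 2× O (X1) → match; 1× N (X3) → no; 1× O (X2) → no.
That gives 2 matching atoms.

2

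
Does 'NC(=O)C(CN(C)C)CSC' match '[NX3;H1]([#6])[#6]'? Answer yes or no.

The pattern [NX3;H1]([#6])[#6] describes a trivalent nitrogen with one H, bonded to two carbons — a secondary amine.
The closest candidate here is a dimethylamino group (-N(CH3)2), but the nitrogen has H0, not H1. No other fragment satisfies the full query, so there is no match.

No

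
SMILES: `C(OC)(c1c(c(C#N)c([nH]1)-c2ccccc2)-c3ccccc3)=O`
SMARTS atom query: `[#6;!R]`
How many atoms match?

3

The query [#6;!R] means: carbon not in any ring.
Check the 23 heavy atoms by environment: 1× n (aromatic, in 5-ring) → no; 4× c (aromatic, in 5-ring) → no; 12× c (aromatic, in 6-ring) → no; 3× C (acyclic) → match; 2× O (acyclic) → no; 1× N (acyclic) → no.
That gives 3 matching atoms.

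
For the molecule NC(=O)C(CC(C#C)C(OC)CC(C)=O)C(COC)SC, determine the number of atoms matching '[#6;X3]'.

The query [#6;X3] means: any carbon (aromatic or not) with three total connections.
Check the 21 heavy atoms by environment: 11× C (X4) → no; 2× O (X2) → no; 2× C (X2) → no; 1× S (X2) → no; 2× C (X3) → match; 2× O (X1) → no; 1× N (X3) → no.
That gives 2 matching atoms.

2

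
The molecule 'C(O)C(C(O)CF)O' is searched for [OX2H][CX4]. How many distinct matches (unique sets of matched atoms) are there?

3

[OX2H][CX4] is the SMARTS for an aliphatic alcohol: a hydroxyl oxygen bound to an sp3 (X4) carbon.
The molecule carries 3 separate instances of a hydroxyl group (-OH) meeting every constraint; each maps to a distinct set of atoms, giving 3 matches.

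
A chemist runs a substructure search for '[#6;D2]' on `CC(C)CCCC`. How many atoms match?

3

The query [#6;D2] means: any carbon bonded to exactly two heavy atoms.
Check the 7 heavy atoms by environment: 3× C (D2) → match; 3× C (D1) → no; 1× C (D3) → no.
That gives 3 matching atoms.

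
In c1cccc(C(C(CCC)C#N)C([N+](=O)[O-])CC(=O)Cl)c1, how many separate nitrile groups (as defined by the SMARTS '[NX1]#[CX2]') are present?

[NX1]#[CX2] is the SMARTS for a nitrile: a nitrogen triple-bonded to a two-connected carbon.
Exactly one fragment in the molecule meets all constraints, giving 1 match.

1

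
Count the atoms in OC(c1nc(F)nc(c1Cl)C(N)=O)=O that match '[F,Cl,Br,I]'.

2

Check the 14 heavy atoms by environment: 2× n (aromatic) → no; 4× c (aromatic) → no; 1× Cl → match; 2× C → no; 3× O → no; 1× F → match; 1× N → no.
Summing the matching environments: 1 + 1 = 2 matching atoms.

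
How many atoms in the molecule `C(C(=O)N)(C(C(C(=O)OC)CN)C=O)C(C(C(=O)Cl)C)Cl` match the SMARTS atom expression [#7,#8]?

7

Check the 21 heavy atoms by environment: 12× C → no; 2× N → match; 5× O → match; 2× Cl → no.
Summing the matching environments: 2 + 5 = 7 matching atoms.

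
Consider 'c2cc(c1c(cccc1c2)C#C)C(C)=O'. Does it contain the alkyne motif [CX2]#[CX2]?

Yes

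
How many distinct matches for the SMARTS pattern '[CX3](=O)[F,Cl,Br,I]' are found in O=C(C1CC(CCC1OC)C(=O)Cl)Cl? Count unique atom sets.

2

[CX3](=O)[F,Cl,Br,I] is the SMARTS for an acyl halide: a carbonyl carbon bonded to a halogen.
The molecule carries 2 separate instances of an acyl chloride (-C(=O)Cl) meeting every constraint; each maps to a distinct set of atoms, giving 2 matches.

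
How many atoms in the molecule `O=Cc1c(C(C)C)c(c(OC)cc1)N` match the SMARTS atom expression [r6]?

6

Check the 14 heavy atoms by environment: 6× c (aromatic, in 6-ring) → match; 1× N (acyclic) → no; 5× C (acyclic) → no; 2× O (acyclic) → no.
That gives 6 matching atoms.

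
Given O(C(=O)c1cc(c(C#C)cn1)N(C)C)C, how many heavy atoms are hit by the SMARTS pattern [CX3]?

1

Check the 15 heavy atoms by environment: 1× n (aromatic, X2) → no; 5× c (aromatic, X3) → no; 1× N (X3) → no; 3× C (X4) → no; 2× C (X2) → no; 1× C (X3) → match; 1× O (X1) → no; 1× O (X2) → no.
That gives 1 matching atom.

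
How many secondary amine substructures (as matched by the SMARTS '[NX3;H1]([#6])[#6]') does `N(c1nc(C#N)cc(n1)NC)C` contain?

2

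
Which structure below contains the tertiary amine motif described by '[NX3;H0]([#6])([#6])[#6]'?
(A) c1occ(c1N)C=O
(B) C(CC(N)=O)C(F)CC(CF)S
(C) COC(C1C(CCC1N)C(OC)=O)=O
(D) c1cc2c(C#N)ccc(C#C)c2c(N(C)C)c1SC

[NX3;H0]([#6])([#6])[#6] describes a trivalent nitrogen with no H, bonded to three carbons (a tertiary amine).
(A) has a primary amino group (-NH2) but the nitrogen has H2, not H0 with three carbons.
(B) has a primary amide (-C(=O)NH2) but the amide nitrogen has H2 and only one carbon neighbour.
(C) has a primary amino group (-NH2) but the nitrogen has H2, not H0 with three carbons.
(D) contains a dimethylamino group (-N(CH3)2), which satisfies every atom and bond constraint.
So the answer is (D).

D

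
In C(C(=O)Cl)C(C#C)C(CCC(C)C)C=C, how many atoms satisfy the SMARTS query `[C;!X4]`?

5

The query [C;!X4] means: aliphatic carbon that does not have four total connections.
Check the 15 heavy atoms by environment: 8× C (X4) → no; 3× C (X3) → match; 1× O (X1) → no; 1× Cl (X1) → no; 2× C (X2) → match.
Summing the matching environments: 3 + 2 = 5 matching atoms.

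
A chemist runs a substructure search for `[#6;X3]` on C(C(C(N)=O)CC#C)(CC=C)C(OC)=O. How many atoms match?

4

The query [#6;X3] means: any carbon (aromatic or not) with three total connections.
Check the 15 heavy atoms by environment: 5× C (X4) → no; 4× C (X3) → match; 2× O (X1) → no; 1× O (X2) → no; 1× N (X3) → no; 2× C (X2) → no.
That gives 4 matching atoms.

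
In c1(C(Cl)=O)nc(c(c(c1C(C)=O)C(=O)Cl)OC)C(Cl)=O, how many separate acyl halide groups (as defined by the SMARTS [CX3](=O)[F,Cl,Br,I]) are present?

3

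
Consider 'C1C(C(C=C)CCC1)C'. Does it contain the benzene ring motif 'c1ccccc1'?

The pattern c1ccccc1 describes six aromatic carbons in a ring — a benzene ring.
The closest candidate here is a methyl group (-CH3), but no six-membered all-carbon aromatic ring is present. No other fragment satisfies the full query, so there is no match.

No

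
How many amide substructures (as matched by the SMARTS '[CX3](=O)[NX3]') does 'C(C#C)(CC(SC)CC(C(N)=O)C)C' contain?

1

[CX3](=O)[NX3] is the SMARTS for an amide: a carbonyl carbon bonded to a trivalent nitrogen.
Exactly one fragment in the molecule meets all constraints, giving 1 match.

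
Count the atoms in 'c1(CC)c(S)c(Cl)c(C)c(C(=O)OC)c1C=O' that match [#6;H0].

7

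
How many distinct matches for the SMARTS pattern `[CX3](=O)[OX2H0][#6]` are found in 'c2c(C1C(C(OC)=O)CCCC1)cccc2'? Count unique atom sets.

1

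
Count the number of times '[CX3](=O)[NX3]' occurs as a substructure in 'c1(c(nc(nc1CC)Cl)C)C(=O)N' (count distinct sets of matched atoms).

1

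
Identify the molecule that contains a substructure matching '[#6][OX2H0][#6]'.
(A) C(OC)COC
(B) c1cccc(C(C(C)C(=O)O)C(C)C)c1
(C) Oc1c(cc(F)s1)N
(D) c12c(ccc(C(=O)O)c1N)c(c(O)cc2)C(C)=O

A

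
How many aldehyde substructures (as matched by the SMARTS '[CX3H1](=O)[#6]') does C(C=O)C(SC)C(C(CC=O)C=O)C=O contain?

4

[CX3H1](=O)[#6] is the SMARTS for an aldehyde: an sp2 carbon with one H, double-bonded to O and single-bonded to carbon.
The molecule carries 4 separate instances of an aldehyde (-CHO) meeting every constraint; each maps to a distinct set of atoms, giving 4 matches.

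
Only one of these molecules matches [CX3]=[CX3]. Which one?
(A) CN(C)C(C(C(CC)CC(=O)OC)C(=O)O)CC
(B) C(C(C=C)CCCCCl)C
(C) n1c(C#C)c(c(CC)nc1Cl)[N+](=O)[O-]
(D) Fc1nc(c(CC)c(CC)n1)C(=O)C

B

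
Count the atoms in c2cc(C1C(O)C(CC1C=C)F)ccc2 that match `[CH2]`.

2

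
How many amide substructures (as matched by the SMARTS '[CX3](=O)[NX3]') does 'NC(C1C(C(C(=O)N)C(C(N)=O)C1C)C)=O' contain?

3

[CX3](=O)[NX3] is the SMARTS for an amide: a carbonyl carbon bonded to a trivalent nitrogen.
The molecule carries 3 separate instances of a primary amide (-C(=O)NH2) meeting every constraint; each maps to a distinct set of atoms, giving 3 matches.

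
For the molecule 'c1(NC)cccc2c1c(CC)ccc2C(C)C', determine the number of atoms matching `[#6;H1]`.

Check the 17 heavy atoms by environment: 5× c (aromatic, H0) → no; 5× c (aromatic, H1) → match; 1× N (H1) → no; 4× C (H3) → no; 1× C (H2) → no; 1× C (H1) → match.
Summing the matching environments: 5 + 1 = 6 matching atoms.

6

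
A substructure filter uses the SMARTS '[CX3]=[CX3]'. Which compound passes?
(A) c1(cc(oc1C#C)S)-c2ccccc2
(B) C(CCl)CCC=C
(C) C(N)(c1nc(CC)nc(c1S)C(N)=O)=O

B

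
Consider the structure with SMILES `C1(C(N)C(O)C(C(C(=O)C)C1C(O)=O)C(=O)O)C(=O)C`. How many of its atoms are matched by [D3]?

Check the 20 heavy atoms by environment: 10× C (D3) → match; 7× O (D1) → no; 2× C (D1) → no; 1× N (D1) → no.
That gives 10 matching atoms.

10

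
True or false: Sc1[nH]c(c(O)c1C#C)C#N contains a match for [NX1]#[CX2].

True

The pattern [NX1]#[CX2] describes a nitrogen triple-bonded to a two-connected carbon — a nitrile.
The molecule carries a nitrile (-C#N), whose atoms satisfy every constraint of the query, so the pattern matches.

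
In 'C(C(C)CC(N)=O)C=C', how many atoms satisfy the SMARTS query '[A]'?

The query [A] means: A matches any aliphatic (non-aromatic) heavy atom.
Check the 9 heavy atoms by environment: 7× C → match; 1× O → match; 1× N → match.
Summing the matching environments: 7 + 1 + 1 = 9 matching atoms.

9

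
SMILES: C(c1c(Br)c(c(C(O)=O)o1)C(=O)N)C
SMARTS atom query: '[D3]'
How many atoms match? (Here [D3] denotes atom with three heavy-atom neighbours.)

6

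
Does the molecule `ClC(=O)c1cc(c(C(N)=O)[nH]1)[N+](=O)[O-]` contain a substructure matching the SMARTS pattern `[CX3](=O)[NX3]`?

The pattern [CX3](=O)[NX3] describes a carbonyl carbon bonded to a trivalent nitrogen — an amide.
The molecule carries a primary amide (-C(=O)NH2), whose atoms satisfy every constraint of the query, so the pattern matches.

Yes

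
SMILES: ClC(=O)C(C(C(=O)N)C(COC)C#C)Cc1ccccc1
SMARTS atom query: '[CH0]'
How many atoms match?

The query [CH0] means: aliphatic carbon with no attached hydrogen.
Check the 21 heavy atoms by environment: 2× C (H2) → no; 4× C (H1) → no; 3× O (H0) → no; 1× C (H3) → no; 1× c (aromatic, H0) → no; 5× c (aromatic, H1) → no; 3× C (H0) → match; 1× N (H2) → no; 1× Cl (H0) → no.
That gives 3 matching atoms.

3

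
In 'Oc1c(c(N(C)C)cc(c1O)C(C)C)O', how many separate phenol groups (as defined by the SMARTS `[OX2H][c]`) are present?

3

[OX2H][c] is the SMARTS for a phenol: a hydroxyl oxygen attached to an aromatic carbon.
The molecule carries 3 separate instances of a hydroxyl group (-OH) meeting every constraint; each maps to a distinct set of atoms, giving 3 matches.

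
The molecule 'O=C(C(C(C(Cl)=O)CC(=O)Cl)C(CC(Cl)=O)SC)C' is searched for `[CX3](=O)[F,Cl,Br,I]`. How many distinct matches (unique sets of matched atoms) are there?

[CX3](=O)[F,Cl,Br,I] is the SMARTS for an acyl halide: a carbonyl carbon bonded to a halogen.
The molecule carries 3 separate instances of an acyl chloride (-C(=O)Cl) meeting every constraint; each maps to a distinct set of atoms, giving 3 matches.

3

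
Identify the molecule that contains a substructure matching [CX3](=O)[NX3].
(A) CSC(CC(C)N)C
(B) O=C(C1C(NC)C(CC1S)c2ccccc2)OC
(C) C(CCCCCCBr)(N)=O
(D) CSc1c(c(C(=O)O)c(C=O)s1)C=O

C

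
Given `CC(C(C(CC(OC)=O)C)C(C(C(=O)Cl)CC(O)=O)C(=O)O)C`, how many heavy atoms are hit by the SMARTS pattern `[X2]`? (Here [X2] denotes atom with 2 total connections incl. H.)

3

Check the 23 heavy atoms by environment: 11× C (X4) → no; 4× C (X3) → no; 4× O (X1) → no; 3× O (X2) → match; 1× Cl (X1) → no.
That gives 3 matching atoms.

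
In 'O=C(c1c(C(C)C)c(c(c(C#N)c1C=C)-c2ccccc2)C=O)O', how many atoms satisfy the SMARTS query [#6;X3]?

Check the 24 heavy atoms by environment: 12× c (aromatic, X3) → match; 4× C (X3) → match; 1× C (X2) → no; 1× N (X1) → no; 2× O (X1) → no; 3× C (X4) → no; 1× O (X2) → no.
Summing the matching environments: 12 + 4 = 16 matching atoms.

16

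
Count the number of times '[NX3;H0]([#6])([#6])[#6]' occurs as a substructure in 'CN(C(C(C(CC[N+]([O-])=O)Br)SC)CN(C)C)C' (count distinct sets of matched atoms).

2

[NX3;H0]([#6])([#6])[#6] is the SMARTS for a tertiary amine: a trivalent nitrogen with no H, bonded to three carbons.
The molecule carries 2 separate instances of a dimethylamino group (-N(CH3)2) meeting every constraint; each maps to a distinct set of atoms, giving 2 matches.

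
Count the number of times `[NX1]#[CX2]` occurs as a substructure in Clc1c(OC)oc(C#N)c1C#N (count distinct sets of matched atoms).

2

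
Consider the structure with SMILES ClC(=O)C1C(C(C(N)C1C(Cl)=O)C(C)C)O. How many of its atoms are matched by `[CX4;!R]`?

3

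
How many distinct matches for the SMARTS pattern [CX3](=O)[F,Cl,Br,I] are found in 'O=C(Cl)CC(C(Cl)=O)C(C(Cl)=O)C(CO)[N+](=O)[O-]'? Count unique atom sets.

[CX3](=O)[F,Cl,Br,I] is the SMARTS for an acyl halide: a carbonyl carbon bonded to a halogen.
The molecule carries 3 separate instances of an acyl chloride (-C(=O)Cl) meeting every constraint; each maps to a distinct set of atoms, giving 3 matches.

3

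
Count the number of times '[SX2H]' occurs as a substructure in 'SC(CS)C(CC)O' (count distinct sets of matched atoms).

[SX2H] is the SMARTS for a thiol: an aliphatic sulfur with two connections, one being H.
The molecule carries 2 separate instances of a thiol (-SH) meeting every constraint; each maps to a distinct set of atoms, giving 2 matches.

2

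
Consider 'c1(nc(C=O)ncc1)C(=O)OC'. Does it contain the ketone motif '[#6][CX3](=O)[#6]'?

No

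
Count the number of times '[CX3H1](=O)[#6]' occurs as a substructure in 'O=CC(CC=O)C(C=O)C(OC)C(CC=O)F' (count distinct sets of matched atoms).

[CX3H1](=O)[#6] is the SMARTS for an aldehyde: an sp2 carbon with one H, double-bonded to O and single-bonded to carbon.
The molecule carries 4 separate instances of an aldehyde (-CHO) meeting every constraint; each maps to a distinct set of atoms, giving 4 matches.

4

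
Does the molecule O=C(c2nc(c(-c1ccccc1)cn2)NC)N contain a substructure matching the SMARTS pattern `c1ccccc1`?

The pattern c1ccccc1 describes six aromatic carbons in a ring — a benzene ring.
The molecule carries a phenyl ring, whose atoms satisfy every constraint of the query, so the pattern matches.

Yes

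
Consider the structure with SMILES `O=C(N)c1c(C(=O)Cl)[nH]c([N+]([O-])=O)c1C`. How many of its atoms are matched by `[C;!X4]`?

2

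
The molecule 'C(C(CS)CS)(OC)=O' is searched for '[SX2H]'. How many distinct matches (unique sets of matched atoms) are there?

2

[SX2H] is the SMARTS for a thiol: an aliphatic sulfur with two connections, one being H.
The molecule carries 2 separate instances of a thiol (-SH) meeting every constraint; each maps to a distinct set of atoms, giving 2 matches.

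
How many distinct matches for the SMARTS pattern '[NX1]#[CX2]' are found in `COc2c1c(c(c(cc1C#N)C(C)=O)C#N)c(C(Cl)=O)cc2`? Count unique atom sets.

[NX1]#[CX2] is the SMARTS for a nitrile: a nitrogen triple-bonded to a two-connected carbon.
The molecule carries 2 separate instances of a nitrile (-C#N) meeting every constraint; each maps to a distinct set of atoms, giving 2 matches.

2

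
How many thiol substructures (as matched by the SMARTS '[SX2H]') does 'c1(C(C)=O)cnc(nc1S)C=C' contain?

[SX2H] is the SMARTS for a thiol: an aliphatic sulfur with two connections, one being H.
Exactly one fragment in the molecule meets all constraints, giving 1 match.

1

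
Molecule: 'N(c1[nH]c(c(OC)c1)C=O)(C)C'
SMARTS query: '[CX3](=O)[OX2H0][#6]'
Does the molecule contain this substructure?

The pattern [CX3](=O)[OX2H0][#6] describes a carbonyl carbon bonded to an oxygen that is itself bonded to carbon (no H on that O) — an ester.
The closest candidate here is a methoxy ether (-OCH3), but the ether oxygen is not adjacent to a C=O carbon. No other fragment satisfies the full query, so there is no match.

No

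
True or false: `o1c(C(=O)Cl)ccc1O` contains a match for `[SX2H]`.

The pattern [SX2H] describes an aliphatic sulfur with two connections, one being H — a thiol.
The closest candidate here is a hydroxyl group (-OH), but it is an -OH, not an -SH. No other fragment satisfies the full query, so there is no match.

False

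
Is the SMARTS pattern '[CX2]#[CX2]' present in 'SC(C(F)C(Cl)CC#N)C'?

No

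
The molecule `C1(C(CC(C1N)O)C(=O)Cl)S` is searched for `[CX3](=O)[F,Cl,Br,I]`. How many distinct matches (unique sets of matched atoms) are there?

1

[CX3](=O)[F,Cl,Br,I] is the SMARTS for an acyl halide: a carbonyl carbon bonded to a halogen.
Exactly one fragment in the molecule meets all constraints, giving 1 match.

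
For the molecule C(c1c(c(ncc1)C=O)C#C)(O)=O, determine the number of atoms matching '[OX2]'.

1

The query [OX2] means: aliphatic oxygen with two total connections — ether, hydroxyl, or ester single-bond O.
Check the 13 heavy atoms by environment: 1× n (aromatic, X2) → no; 5× c (aromatic, X3) → no; 2× C (X3) → no; 2× O (X1) → no; 1× O (X2) → match; 2× C (X2) → no.
That gives 1 matching atom.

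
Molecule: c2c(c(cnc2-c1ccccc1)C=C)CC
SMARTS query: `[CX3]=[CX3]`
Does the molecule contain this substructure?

The pattern [CX3]=[CX3] describes a non-aromatic C=C double bond between two sp2 carbons — an alkene.
The molecule carries a vinyl group (-CH=CH2), whose atoms satisfy every constraint of the query, so the pattern matches.

Yes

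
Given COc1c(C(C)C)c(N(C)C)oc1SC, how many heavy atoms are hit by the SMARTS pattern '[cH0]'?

The query [cH0] means: aromatic carbon with no attached hydrogen (substituted or ring-fusion).
Check the 15 heavy atoms by environment: 1× o (aromatic, H0) → no; 4× c (aromatic, H0) → match; 1× N (H0) → no; 6× C (H3) → no; 1× S (H0) → no; 1× O (H0) → no; 1× C (H1) → no.
That gives 4 matching atoms.

4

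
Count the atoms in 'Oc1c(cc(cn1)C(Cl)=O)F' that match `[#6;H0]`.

The query [#6;H0] means: any carbon with no attached hydrogen.
Check the 11 heavy atoms by environment: 1× n (aromatic, H0) → no; 3× c (aromatic, H0) → match; 2× c (aromatic, H1) → no; 1× F (H0) → no; 1× C (H0) → match; 1× O (H0) → no; 1× Cl (H0) → no; 1× O (H1) → no.
Summing the matching environments: 3 + 1 = 4 matching atoms.

4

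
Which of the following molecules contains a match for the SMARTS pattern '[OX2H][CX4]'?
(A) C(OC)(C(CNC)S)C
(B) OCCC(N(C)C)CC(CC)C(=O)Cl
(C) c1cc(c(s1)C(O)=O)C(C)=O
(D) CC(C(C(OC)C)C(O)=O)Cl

B

[OX2H][CX4] describes a hydroxyl oxygen bound to an sp3 (X4) carbon (an aliphatic alcohol).
(A) has a methoxy ether (-OCH3) but the oxygen has H0 (ether), not H1.
(B) contains a hydroxyl group (-OH), which satisfies every atom and bond constraint.
(C) has a carboxylic acid group (-C(=O)OH) but the -OH is on a CX3 carbonyl carbon, not a CX4 carbon.
(D) has a carboxylic acid group (-C(=O)OH) but the -OH is on a CX3 carbonyl carbon, not a CX4 carbon.
So the answer is (B).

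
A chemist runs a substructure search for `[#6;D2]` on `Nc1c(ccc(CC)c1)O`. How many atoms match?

Check the 10 heavy atoms by environment: 3× c (aromatic, D3) → no; 3× c (aromatic, D2) → match; 1× C (D2) → match; 1× C (D1) → no; 1× N (D1) → no; 1× O (D1) → no.
Summing the matching environments: 3 + 1 = 4 matching atoms.

4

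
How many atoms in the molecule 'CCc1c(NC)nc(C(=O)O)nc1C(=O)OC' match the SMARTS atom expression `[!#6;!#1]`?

7

Check the 17 heavy atoms by environment: 2× n (aromatic) → match; 4× c (aromatic) → no; 1× N → match; 6× C → no; 4× O → match.
Summing the matching environments: 2 + 1 + 4 = 7 matching atoms.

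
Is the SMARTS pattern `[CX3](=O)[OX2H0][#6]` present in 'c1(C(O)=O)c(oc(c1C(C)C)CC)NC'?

The pattern [CX3](=O)[OX2H0][#6] describes a carbonyl carbon bonded to an oxygen that is itself bonded to carbon (no H on that O) — an ester.
The closest candidate here is a carboxylic acid group (-C(=O)OH), but the singly-bonded O carries H (OX2H1, not H0). No other fragment satisfies the full query, so there is no match.

No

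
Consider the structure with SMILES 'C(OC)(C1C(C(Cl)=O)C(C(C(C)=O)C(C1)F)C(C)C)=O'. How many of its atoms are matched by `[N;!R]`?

0

Check the 20 heavy atoms by environment: 6× C (in 6-ring) → no; 8× C (acyclic) → no; 4× O (acyclic) → no; 1× F (acyclic) → no; 1× Cl (acyclic) → no.
No environment satisfies the query, so 0 matching atoms.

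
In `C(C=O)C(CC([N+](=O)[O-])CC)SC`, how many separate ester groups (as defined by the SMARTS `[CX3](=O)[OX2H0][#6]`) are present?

[CX3](=O)[OX2H0][#6] is the SMARTS for an ester: a carbonyl carbon bonded to an oxygen that is itself bonded to carbon (no H on that O).
No fragment in the molecule satisfies every constraint, giving 0 matches.

0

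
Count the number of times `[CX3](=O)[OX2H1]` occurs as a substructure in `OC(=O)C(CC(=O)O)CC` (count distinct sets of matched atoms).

2

[CX3](=O)[OX2H1] is the SMARTS for a carboxylic acid: an sp2 carbon double-bonded to O and single-bonded to an -OH oxygen.
The molecule carries 2 separate instances of a carboxylic acid group (-C(=O)OH) meeting every constraint; each maps to a distinct set of atoms, giving 2 matches.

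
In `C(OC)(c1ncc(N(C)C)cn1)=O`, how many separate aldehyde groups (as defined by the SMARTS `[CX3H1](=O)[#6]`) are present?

0

[CX3H1](=O)[#6] is the SMARTS for an aldehyde: an sp2 carbon with one H, double-bonded to O and single-bonded to carbon.
The molecule has a methyl-ester group (-C(=O)OCH3), but the carbonyl carbon has H0, not H1; nothing else fits, so there are 0 matches.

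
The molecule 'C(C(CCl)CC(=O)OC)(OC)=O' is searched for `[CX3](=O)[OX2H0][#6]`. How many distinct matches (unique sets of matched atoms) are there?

2

[CX3](=O)[OX2H0][#6] is the SMARTS for an ester: a carbonyl carbon bonded to an oxygen that is itself bonded to carbon (no H on that O).
The molecule carries 2 separate instances of a methyl-ester group (-C(=O)OCH3) meeting every constraint; each maps to a distinct set of atoms, giving 2 matches.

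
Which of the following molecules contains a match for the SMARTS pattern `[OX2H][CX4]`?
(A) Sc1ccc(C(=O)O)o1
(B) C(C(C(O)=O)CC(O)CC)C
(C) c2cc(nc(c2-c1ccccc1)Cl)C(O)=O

B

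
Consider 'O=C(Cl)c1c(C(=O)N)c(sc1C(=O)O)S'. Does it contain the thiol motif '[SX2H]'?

Yes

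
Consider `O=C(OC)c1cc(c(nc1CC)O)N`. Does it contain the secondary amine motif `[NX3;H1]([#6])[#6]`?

No

The pattern [NX3;H1]([#6])[#6] describes a trivalent nitrogen with one H, bonded to two carbons — a secondary amine.
The closest candidate here is a primary amino group (-NH2), but the nitrogen has H2 and only one carbon neighbour. No other fragment satisfies the full query, so there is no match.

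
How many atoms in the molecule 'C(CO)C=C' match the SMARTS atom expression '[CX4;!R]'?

2

The query [CX4;!R] means: aliphatic carbon with four total connections, not in a ring.
Check the 5 heavy atoms by environment: 2× C (X4, acyclic) → match; 2× C (X3, acyclic) → no; 1× O (X2, acyclic) → no.
That gives 2 matching atoms.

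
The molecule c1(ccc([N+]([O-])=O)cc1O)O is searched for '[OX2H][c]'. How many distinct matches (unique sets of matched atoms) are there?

2

[OX2H][c] is the SMARTS for a phenol: a hydroxyl oxygen attached to an aromatic carbon.
The molecule carries 2 separate instances of a hydroxyl group (-OH) meeting every constraint; each maps to a distinct set of atoms, giving 2 matches.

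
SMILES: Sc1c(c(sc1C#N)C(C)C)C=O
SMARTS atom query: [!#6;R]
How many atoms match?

1

Check the 13 heavy atoms by environment: 1× s (aromatic, in 5-ring) → match; 4× c (aromatic, in 5-ring) → no; 1× S (acyclic) → no; 5× C (acyclic) → no; 1× O (acyclic) → no; 1× N (acyclic) → no.
That gives 1 matching atom.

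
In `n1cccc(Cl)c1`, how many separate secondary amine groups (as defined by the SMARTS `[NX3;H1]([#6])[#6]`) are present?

0

[NX3;H1]([#6])[#6] is the SMARTS for a secondary amine: a trivalent nitrogen with one H, bonded to two carbons.
No fragment in the molecule satisfies every constraint, giving 0 matches.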